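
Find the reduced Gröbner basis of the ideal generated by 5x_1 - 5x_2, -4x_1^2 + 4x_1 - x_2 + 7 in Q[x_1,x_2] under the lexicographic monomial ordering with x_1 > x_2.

f_1 = 5x_1 - 5x_2, LT = x_1.
f_2 = -4x_1^2 + 4x_1 - x_2 + 7, LT = x_1^2.

S(f_1,f_2): lcm = x_1^2. S = -x_1x_2 + x_1 - 1/4x_2 + 7/4.
  leading term x_1x_2: subtract (-1/5x_2)·f_1 from -x_1x_2 + x_1 - 1/4x_2 + 7/4 → x_1 - x_2^2 - 1/4x_2 + 7/4
  leading term x_1: subtract (1/5)·f_1 from x_1 - x_2^2 - 1/4x_2 + 7/4 → -x_2^2 + 3/4x_2 + 7/4
  leading term x_2^2: no divisor's leading term divides it; move -x_2^2 to the remainder.
  leading term x_2: no divisor's leading term divides it; move 3/4x_2 to the remainder.
  leading term 1: no divisor's leading term divides it; move 7/4 to the remainder.
  remainder -x_2^2 + 3/4x_2 + 7/4 ≠ 0; add g_3 = -x_2^2 + 3/4x_2 + 7/4 to the basis.

The other S-polynomials (S(f_1,g_3), S(f_2,g_3)) all reduce to 0 modulo the current basis, so we have a Gröbner basis.
Inter-reduce: drop elements whose leading term is divisible by another's, tail-reduce, and make monic.

G = {x_1 - x_2, x_2^2 - 3/4x_2 - 7/4}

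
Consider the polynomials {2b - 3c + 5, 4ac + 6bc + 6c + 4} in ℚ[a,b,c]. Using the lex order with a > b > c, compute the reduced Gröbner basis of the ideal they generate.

G = {ac + 9/4c² - 9/4c + 1, b - 3/2c + 5/2}

The reduced Gröbner basis is the canonical form of the ideal for this ordering.

f_1 = 2b - 3c + 5, LT = b.
f_2 = 4ac + 6bc + 6c + 4, LT = ac.

The S-polynomials (S(f_1,f_2)) all reduce to 0 modulo the current basis, so we have a Gröbner basis.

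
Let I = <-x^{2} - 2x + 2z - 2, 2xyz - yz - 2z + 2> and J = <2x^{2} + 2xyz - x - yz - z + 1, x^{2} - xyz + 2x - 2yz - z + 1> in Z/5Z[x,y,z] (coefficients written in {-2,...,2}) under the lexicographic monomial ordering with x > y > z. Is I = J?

Yes, the ideals are equal.

For a fixed monomial order, each ideal has a unique reduced Gröbner basis; comparing bases decides equality.
Buchberger on the first generating set:
f_1 = -x^{2} - 2x + 2z - 2, LT = x^{2}.
f_2 = 2xyz - yz - 2z + 2, LT = xyz.

S(f_1,f_2): lcm = x^{2}yz. S = xz - x - 2yz^{2} + 2yz.
  leading term xz: no divisor's leading term divides it; move xz to the remainder.
  leading term x: no divisor's leading term divides it; move -x to the remainder.
  leading term yz^{2}: no divisor's leading term divides it; move -2yz^{2} to the remainder.
  leading term yz: no divisor's leading term divides it; move 2yz to the remainder.
  remainder xz - x - 2yz^{2} + 2yz ≠ 0; add g_3 = xz - x - 2yz^{2} + 2yz to the basis.

S(f_2,g_3): lcm = xyz. S = xy + 2y^{2}z^{2} - 2y^{2}z + 2yz - z + 1.
  leading term xy: no divisor's leading term divides it; move xy to the remainder.
  leading term y^{2}z^{2}: no divisor's leading term divides it; move 2y^{2}z^{2} to the remainder.
  leading term y^{2}z: no divisor's leading term divides it; move -2y^{2}z to the remainder.
  leading term yz: no divisor's leading term divides it; move 2yz to the remainder.
  leading term z: no divisor's leading term divides it; move -z to the remainder.
  leading term 1: no divisor's leading term divides it; move 1 to the remainder.
  remainder xy + 2y^{2}z^{2} - 2y^{2}z + 2yz - z + 1 ≠ 0; add g_4 = xy + 2y^{2}z^{2} - 2y^{2}z + 2yz - z + 1 to the basis.

S(f_2,g_4): lcm = xyz. S = -2y^{2}z^{3} + 2y^{2}z^{2} - 2yz^{2} + 2yz + z^{2} - 2z + 1.
  leading term y^{2}z^{3}: no divisor's leading term divides it; move -2y^{2}z^{3} to the remainder.
  leading term y^{2}z^{2}: no divisor's leading term divides it; move 2y^{2}z^{2} to the remainder.
  leading term yz^{2}: no divisor's leading term divides it; move -2yz^{2} to the remainder.
  leading term yz: no divisor's leading term divides it; move 2yz to the remainder.
  leading term z^{2}: no divisor's leading term divides it; move z^{2} to the remainder.
  leading term z: no divisor's leading term divides it; move -2z to the remainder.
  leading term 1: no divisor's leading term divides it; move 1 to the remainder.
  remainder -2y^{2}z^{3} + 2y^{2}z^{2} - 2yz^{2} + 2yz + z^{2} - 2z + 1 ≠ 0; add g_5 = -2y^{2}z^{3} + 2y^{2}z^{2} - 2yz^{2} + 2yz + z^{2} - 2z + 1 to the basis.

The other S-polynomials (S(f_1,g_3), S(f_1,g_4), S(g_3,g_4), S(f_1,g_5), S(f_2,g_5), S(g_3,g_5), S(g_4,g_5)) all reduce to 0 modulo the current basis, so we have a Gröbner basis.
Inter-reduce: drop elements whose leading term is divisible by another's, tail-reduce, and make monic.
Reduced Gröbner basis: {x^{2} + 2x - 2z + 2, xy + 2y^{2}z^{2} - 2y^{2}z + 2yz - z + 1, xz - x - 2yz^{2} + 2yz, y^{2}z^{3} - y^{2}z^{2} + yz^{2} - yz + 2z^{2} + z + 2}.

Buchberger on the second generating set:
h_1 = 2x^{2} + 2xyz - x - yz - z + 1, LT = x^{2}.
h_2 = x^{2} - xyz + 2x - 2yz - z + 1, LT = x^{2}.

S(h_1,h_2): lcm = x^{2}. S = 2xyz - yz - 2z + 2.
  leading term xyz: no divisor's leading term divides it; move 2xyz to the remainder.
  leading term yz: no divisor's leading term divides it; move -yz to the remainder.
  leading term z: no divisor's leading term divides it; move -2z to the remainder.
  leading term 1: no divisor's leading term divides it; move 2 to the remainder.
  remainder 2xyz - yz - 2z + 2 ≠ 0; add k_3 = 2xyz - yz - 2z + 2 to the basis.

S(h_1,k_3): lcm = x^{2}yz. S = xy^{2}z^{2} + xz - x + 2y^{2}z^{2} + 2yz^{2} - 2yz.
  leading term xy^{2}z^{2}: subtract (-2yz)·k_3 from xy^{2}z^{2} + xz - x + 2y^{2}z^{2} + 2yz^{2} - 2yz → xz - x - 2yz^{2} + 2yz
  leading term xz: no divisor's leading term divides it; move xz to the remainder.
  leading term x: no divisor's leading term divides it; move -x to the remainder.
  leading term yz^{2}: no divisor's leading term divides it; move -2yz^{2} to the remainder.
  leading term yz: no divisor's leading term divides it; move 2yz to the remainder.
  remainder xz - x - 2yz^{2} + 2yz ≠ 0; add k_4 = xz - x - 2yz^{2} + 2yz to the basis.

S(k_3,k_4): lcm = xyz. S = xy + 2y^{2}z^{2} - 2y^{2}z + 2yz - z + 1.
  leading term xy: no divisor's leading term divides it; move xy to the remainder.
  leading term y^{2}z^{2}: no divisor's leading term divides it; move 2y^{2}z^{2} to the remainder.
  leading term y^{2}z: no divisor's leading term divides it; move -2y^{2}z to the remainder.
  leading term yz: no divisor's leading term divides it; move 2yz to the remainder.
  leading term z: no divisor's leading term divides it; move -z to the remainder.
  leading term 1: no divisor's leading term divides it; move 1 to the remainder.
  remainder xy + 2y^{2}z^{2} - 2y^{2}z + 2yz - z + 1 ≠ 0; add k_5 = xy + 2y^{2}z^{2} - 2y^{2}z + 2yz - z + 1 to the basis.

S(k_3,k_5): lcm = xyz. S = -2y^{2}z^{3} + 2y^{2}z^{2} - 2yz^{2} + 2yz + z^{2} - 2z + 1.
  leading term y^{2}z^{3}: no divisor's leading term divides it; move -2y^{2}z^{3} to the remainder.
  leading term y^{2}z^{2}: no divisor's leading term divides it; move 2y^{2}z^{2} to the remainder.
  leading term yz^{2}: no divisor's leading term divides it; move -2yz^{2} to the remainder.
  leading term yz: no divisor's leading term divides it; move 2yz to the remainder.
  leading term z^{2}: no divisor's leading term divides it; move z^{2} to the remainder.
  leading term z: no divisor's leading term divides it; move -2z to the remainder.
  leading term 1: no divisor's leading term divides it; move 1 to the remainder.
  remainder -2y^{2}z^{3} + 2y^{2}z^{2} - 2yz^{2} + 2yz + z^{2} - 2z + 1 ≠ 0; add k_6 = -2y^{2}z^{3} + 2y^{2}z^{2} - 2yz^{2} + 2yz + z^{2} - 2z + 1 to the basis.

The other S-polynomials (S(h_2,k_3), S(h_1,k_4), S(h_2,k_4), S(h_1,k_5), S(h_2,k_5), S(k_4,k_5), S(h_1,k_6), S(h_2,k_6), S(k_3,k_6), S(k_4,k_6), S(k_5,k_6)) all reduce to 0 modulo the current basis, so we have a Gröbner basis.
Inter-reduce: drop elements whose leading term is divisible by another's, tail-reduce, and make monic.
Reduced Gröbner basis: {x^{2} + 2x - 2z + 2, xy + 2y^{2}z^{2} - 2y^{2}z + 2yz - z + 1, xz - x - 2yz^{2} + 2yz, y^{2}z^{3} - y^{2}z^{2} + yz^{2} - yz + 2z^{2} + z + 2}.

Same reduced basis, so the two generating sets span the same ideal.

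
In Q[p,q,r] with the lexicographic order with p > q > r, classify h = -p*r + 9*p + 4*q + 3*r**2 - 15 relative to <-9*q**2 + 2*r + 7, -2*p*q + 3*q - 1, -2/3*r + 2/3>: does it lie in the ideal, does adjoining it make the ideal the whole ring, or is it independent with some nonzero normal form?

First compute the reduced Gröbner basis of I by Buchberger's algorithm.
f_1 = -9*q**2 + 2*r + 7, LT = q**2.
f_2 = -2*p*q + 3*q - 1, LT = p*q.
f_3 = -2/3*r + 2/3, LT = r.

S(f_1,f_2): lcm = p*q**2. S = -2/9*p*r - 7/9*p + 3/2*q**2 - 1/2*q.
  leading term p*r: subtract (1/3*p)·f_3 from -2/9*p*r - 7/9*p + 3/2*q**2 - 1/2*q → -p + 3/2*q**2 - 1/2*q
  leading term p: no divisor's leading term divides it; move -p to the remainder.
  leading term q**2: subtract (-1/6)·f_1 from 3/2*q**2 - 1/2*q → -1/2*q + 1/3*r + 7/6
  leading term q: no divisor's leading term divides it; move -1/2*q to the remainder.
  leading term r: subtract (-1/2)·f_3 from 1/3*r + 7/6 → 3/2
  leading term 1: no divisor's leading term divides it; move 3/2 to the remainder.
  remainder -p - 1/2*q + 3/2 ≠ 0; add k_4 = -p - 1/2*q + 3/2 to the basis.

S(f_1,f_3): leading monomials are coprime, so the S-polynomial reduces to 0 (Buchberger's first criterion).
S(f_2,f_3): leading monomials are coprime, so the S-polynomial reduces to 0 (Buchberger's first criterion).
S(f_1,k_4): leading monomials are coprime, so the S-polynomial reduces to 0 (Buchberger's first criterion).
S(f_2,k_4): lcm = p*q. S = -1/2*q**2 + 1/2.
  leading term q**2: subtract (1/18)·f_1 from -1/2*q**2 + 1/2 → -1/9*r + 1/9
  leading term r: subtract (1/6)·f_3 from -1/9*r + 1/9 → 0
  remainder 0.

S(f_3,k_4): leading monomials are coprime, so the S-polynomial reduces to 0 (Buchberger's first criterion).
Every S-polynomial of the final basis reduces to 0, so we have a Gröbner basis.
Inter-reduce: drop elements whose leading term is divisible by another's, tail-reduce, and make monic.
Reduced Gröbner basis: {p + 1/2*q - 3/2, q**2 - 1, r - 1}.
Label its elements g_1 = p + 1/2*q - 3/2, g_2 = q**2 - 1, g_3 = r - 1.

Reduce h = -p*r + 9*p + 4*q + 3*r**2 - 15 modulo G:
  leading term p*r: subtract (-r)·g_1 from -p*r + 9*p + 4*q + 3*r**2 - 15 → 9*p + 1/2*q*r + 4*q + 3*r**2 - 3/2*r - 15
  leading term p: subtract (9)·g_1 from 9*p + 1/2*q*r + 4*q + 3*r**2 - 3/2*r - 15 → 1/2*q*r - 1/2*q + 3*r**2 - 3/2*r - 3/2
  leading term q*r: subtract (1/2*q)·g_3 from 1/2*q*r - 1/2*q + 3*r**2 - 3/2*r - 3/2 → 3*r**2 - 3/2*r - 3/2
  leading term r**2: subtract (3*r)·g_3 from 3*r**2 - 3/2*r - 3/2 → 3/2*r - 3/2
  leading term r: subtract (3/2)·g_3 from 3/2*r - 3/2 → 0
  normal form = 0.
Since the normal form is 0, h ∈ I.

-p*r + 9*p + 4*q + 3*r**2 - 15 lies in I (it reduces to 0).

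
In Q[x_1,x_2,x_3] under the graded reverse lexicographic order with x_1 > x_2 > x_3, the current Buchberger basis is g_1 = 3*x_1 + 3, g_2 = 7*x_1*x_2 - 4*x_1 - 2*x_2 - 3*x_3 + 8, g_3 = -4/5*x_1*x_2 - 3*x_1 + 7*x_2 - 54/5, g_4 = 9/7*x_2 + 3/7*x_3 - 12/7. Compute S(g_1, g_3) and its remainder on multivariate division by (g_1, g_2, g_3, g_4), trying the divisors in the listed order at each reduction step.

lcm(LM(g_1), LM(g_3)) = x_1*x_2.
S = (lcm/LT(g_1))·g_1 − (lcm/LT(g_3))·g_3 = -15/4*x_1 + 39/4*x_2 - 27/2.
Reduce S modulo (g_1, g_2, g_3, g_4) in that order:
  leading term x_1: subtract (-5/4)·g_1 from -15/4*x_1 + 39/4*x_2 - 27/2 → 39/4*x_2 - 39/4
  leading term x_2: subtract (91/12)·g_4 from 39/4*x_2 - 39/4 → -13/4*x_3 + 13/4
  leading term x_3: no divisor's leading term divides it; move -13/4*x_3 to the remainder.
  leading term 1: no divisor's leading term divides it; move 13/4 to the remainder.
The remainder -13/4*x_3 + 13/4 is nonzero, so it would be added as the next basis element.

S(g_1, g_3) = -15/4*x_1 + 39/4*x_2 - 27/2; remainder on division = -13/4*x_3 + 13/4.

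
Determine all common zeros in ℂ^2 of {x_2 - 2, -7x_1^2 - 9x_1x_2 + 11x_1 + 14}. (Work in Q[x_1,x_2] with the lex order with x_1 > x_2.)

Compute a lex Gröbner basis by Buchberger's algorithm.
f_1 = x_2 - 2, LT = x_2.
f_2 = -7x_1^2 - 9x_1x_2 + 11x_1 + 14, LT = x_1^2.

The S-polynomials (S(f_1,f_2)) all reduce to 0 modulo the current basis, so we have a Gröbner basis.
Inter-reduce: drop elements whose leading term is divisible by another's, tail-reduce, and make monic.
Reduced Gröbner basis: {x_1^2 + x_1 - 2, x_2 - 2}.

From the last basis element, x_2 - 2 = 0, so x_2 takes values in {2}. Each choice, substituted upward through the basis, yields the corresponding point(s) of the solution set.
  x_2 = 2: the earlier basis element becomes x_1^2 + x_1 - 2 = 0, giving x_1 = -2, 1 — points (-2, 2), (1, 2).

{(-2, 2), (1, 2)}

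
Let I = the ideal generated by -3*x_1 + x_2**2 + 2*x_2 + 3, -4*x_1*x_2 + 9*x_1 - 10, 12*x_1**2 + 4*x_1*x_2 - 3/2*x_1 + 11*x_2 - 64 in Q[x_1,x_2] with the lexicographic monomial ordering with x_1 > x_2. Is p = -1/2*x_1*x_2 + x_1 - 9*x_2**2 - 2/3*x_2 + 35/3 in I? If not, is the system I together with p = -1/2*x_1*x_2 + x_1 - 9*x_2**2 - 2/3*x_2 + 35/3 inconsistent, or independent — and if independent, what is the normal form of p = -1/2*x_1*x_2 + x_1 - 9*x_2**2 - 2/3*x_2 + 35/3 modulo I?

First compute the reduced Gröbner basis of I by Buchberger's algorithm.
f_1 = -3*x_1 + x_2**2 + 2*x_2 + 3, LT = x_1.
f_2 = -4*x_1*x_2 + 9*x_1 - 10, LT = x_1*x_2.
f_3 = 12*x_1**2 + 4*x_1*x_2 - 3/2*x_1 + 11*x_2 - 64, LT = x_1**2.

S(f_1,f_2): lcm = x_1*x_2. S = 9/4*x_1 - 1/3*x_2**3 - 2/3*x_2**2 - x_2 - 5/2.
  leading term x_1: subtract (-3/4)·f_1 from 9/4*x_1 - 1/3*x_2**3 - 2/3*x_2**2 - x_2 - 5/2 → -1/3*x_2**3 + 1/12*x_2**2 + 1/2*x_2 - 1/4
  leading term x_2**3: no divisor's leading term divides it; move -1/3*x_2**3 to the remainder.
  leading term x_2**2: no divisor's leading term divides it; move 1/12*x_2**2 to the remainder.
  leading term x_2: no divisor's leading term divides it; move 1/2*x_2 to the remainder.
  leading term 1: no divisor's leading term divides it; move -1/4 to the remainder.
  remainder -1/3*x_2**3 + 1/12*x_2**2 + 1/2*x_2 - 1/4 ≠ 0; add h_4 = -1/3*x_2**3 + 1/12*x_2**2 + 1/2*x_2 - 1/4 to the basis.

S(f_1,f_3): lcm = x_1**2. S = -1/3*x_1*x_2**2 - x_1*x_2 - 7/8*x_1 - 11/12*x_2 + 16/3.
  leading term x_1*x_2**2: subtract (1/9*x_2**2)·f_1 from -1/3*x_1*x_2**2 - x_1*x_2 - 7/8*x_1 - 11/12*x_2 + 16/3 → -x_1*x_2 - 7/8*x_1 - 1/9*x_2**4 - 2/9*x_2**3 - 1/3*x_2**2 - 11/12*x_2 + 16/3
  leading term x_1*x_2: subtract (1/3*x_2)·f_1 from -x_1*x_2 - 7/8*x_1 - 1/9*x_2**4 - 2/9*x_2**3 - 1/3*x_2**2 - 11/12*x_2 + 16/3 → -7/8*x_1 - 1/9*x_2**4 - 5/9*x_2**3 - x_2**2 - 23/12*x_2 + 16/3
  leading term x_1: subtract (7/24)·f_1 from -7/8*x_1 - 1/9*x_2**4 - 5/9*x_2**3 - x_2**2 - 23/12*x_2 + 16/3 → -1/9*x_2**4 - 5/9*x_2**3 - 31/24*x_2**2 - 5/2*x_2 + 107/24
  leading term x_2**4: subtract (1/3*x_2)·h_4 from -1/9*x_2**4 - 5/9*x_2**3 - 31/24*x_2**2 - 5/2*x_2 + 107/24 → -7/12*x_2**3 - 35/24*x_2**2 - 29/12*x_2 + 107/24
  leading term x_2**3: subtract (7/4)·h_4 from -7/12*x_2**3 - 35/24*x_2**2 - 29/12*x_2 + 107/24 → -77/48*x_2**2 - 79/24*x_2 + 235/48
  leading term x_2**2: no divisor's leading term divides it; move -77/48*x_2**2 to the remainder.
  leading term x_2: no divisor's leading term divides it; move -79/24*x_2 to the remainder.
  leading term 1: no divisor's leading term divides it; move 235/48 to the remainder.
  remainder -77/48*x_2**2 - 79/24*x_2 + 235/48 ≠ 0; add h_5 = -77/48*x_2**2 - 79/24*x_2 + 235/48 to the basis.

S(f_2,f_3): lcm = x_1**2*x_2. S = -9/4*x_1**2 - 1/3*x_1*x_2**2 + 1/8*x_1*x_2 + 5/2*x_1 - 11/12*x_2**2 + 16/3*x_2.
  leading term x_1**2: subtract (3/4*x_1)·f_1 from -9/4*x_1**2 - 1/3*x_1*x_2**2 + 1/8*x_1*x_2 + 5/2*x_1 - 11/12*x_2**2 + 16/3*x_2 → -13/12*x_1*x_2**2 - 11/8*x_1*x_2 + 1/4*x_1 - 11/12*x_2**2 + 16/3*x_2
  leading term x_1*x_2**2: subtract (13/36*x_2**2)·f_1 from -13/12*x_1*x_2**2 - 11/8*x_1*x_2 + 1/4*x_1 - 11/12*x_2**2 + 16/3*x_2 → -11/8*x_1*x_2 + 1/4*x_1 - 13/36*x_2**4 - 13/18*x_2**3 - 2*x_2**2 + 16/3*x_2
  leading term x_1*x_2: subtract (11/24*x_2)·f_1 from -11/8*x_1*x_2 + 1/4*x_1 - 13/36*x_2**4 - 13/18*x_2**3 - 2*x_2**2 + 16/3*x_2 → 1/4*x_1 - 13/36*x_2**4 - 85/72*x_2**3 - 35/12*x_2**2 + 95/24*x_2
  leading term x_1: subtract (-1/12)·f_1 from 1/4*x_1 - 13/36*x_2**4 - 85/72*x_2**3 - 35/12*x_2**2 + 95/24*x_2 → -13/36*x_2**4 - 85/72*x_2**3 - 17/6*x_2**2 + 33/8*x_2 + 1/4
  leading term x_2**4: subtract (13/12*x_2)·h_4 from -13/36*x_2**4 - 85/72*x_2**3 - 17/6*x_2**2 + 33/8*x_2 + 1/4 → -61/48*x_2**3 - 27/8*x_2**2 + 211/48*x_2 + 1/4
  leading term x_2**3: subtract (61/16)·h_4 from -61/48*x_2**3 - 27/8*x_2**2 + 211/48*x_2 + 1/4 → -709/192*x_2**2 + 239/96*x_2 + 77/64
  leading term x_2**2: subtract (709/308)·h_5 from -709/192*x_2**2 + 239/96*x_2 + 77/64 → 37207/3696*x_2 - 37207/3696
  leading term x_2: no divisor's leading term divides it; move 37207/3696*x_2 to the remainder.
  leading term 1: no divisor's leading term divides it; move -37207/3696 to the remainder.
  remainder 37207/3696*x_2 - 37207/3696 ≠ 0; add h_6 = 37207/3696*x_2 - 37207/3696 to the basis.

The other S-polynomials (S(f_1,h_4), S(f_2,h_4), S(f_3,h_4), S(f_1,h_5), S(f_2,h_5), S(f_3,h_5), S(h_4,h_5), S(f_1,h_6), S(f_2,h_6), S(f_3,h_6), S(h_4,h_6), S(h_5,h_6)) all reduce to 0 modulo the current basis, so we have a Gröbner basis.
Inter-reduce: drop elements whose leading term is divisible by another's, tail-reduce, and make monic.
Reduced Gröbner basis: {x_1 - 2, x_2 - 1}.
Label its elements g_1 = x_1 - 2, g_2 = x_2 - 1.

Reduce p = -1/2*x_1*x_2 + x_1 - 9*x_2**2 - 2/3*x_2 + 35/3 modulo G:
  leading term x_1*x_2: subtract (-1/2*x_2)·g_1 from -1/2*x_1*x_2 + x_1 - 9*x_2**2 - 2/3*x_2 + 35/3 → x_1 - 9*x_2**2 - 5/3*x_2 + 35/3
  leading term x_1: subtract (1)·g_1 from x_1 - 9*x_2**2 - 5/3*x_2 + 35/3 → -9*x_2**2 - 5/3*x_2 + 41/3
  leading term x_2**2: subtract (-9*x_2)·g_2 from -9*x_2**2 - 5/3*x_2 + 41/3 → -32/3*x_2 + 41/3
  leading term x_2: subtract (-32/3)·g_2 from -32/3*x_2 + 41/3 → 3
  leading term 1: no divisor's leading term divides it; move 3 to the remainder.
  normal form = 3.
The normal form is nonzero, so p ∉ I. Since p minus its normal form lies in I, I + (p) = I + (r) where r = 3; decide whether this ideal is the whole ring.
Here r = 3 is a nonzero constant, hence a unit: 1 ∈ I + (p), the Gröbner basis of I + (p) is {1}, and the enlarged system has no common solution — adjoining p is inconsistent.

Adjoining -1/2*x_1*x_2 + x_1 - 9*x_2**2 - 2/3*x_2 + 35/3 makes the ideal the whole ring: the system is inconsistent.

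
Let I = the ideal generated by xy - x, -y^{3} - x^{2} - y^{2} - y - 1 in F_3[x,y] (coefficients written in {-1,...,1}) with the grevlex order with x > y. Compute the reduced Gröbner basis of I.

G = {x^{3} + x, y^{3} + x^{2} + y^{2} + y + 1, xy - x}

Buchberger's algorithm terminates because the ascending chain of leading-term ideals stabilizes.

f_1 = xy - x, LT = xy.
f_2 = -y^{3} - x^{2} - y^{2} - y - 1, LT = y^{3}.

S(f_1,f_2): lcm = xy^{3}. S = -x^{3} + xy^{2} - xy - x.
  leading term x^{3}: no divisor's leading term divides it; move -x^{3} to the remainder.
  leading term xy^{2}: subtract (y)·f_1 from xy^{2} - xy - x → -x
  leading term x: no divisor's leading term divides it; move -x to the remainder.
  remainder -x^{3} - x ≠ 0; add g_3 = -x^{3} - x to the basis.

S(f_1,g_3): lcm = x^{3}y. S = -x^{3} - xy.
  leading term x^{3}: subtract (1)·g_3 from -x^{3} - xy → -xy + x
  leading term xy: subtract (-1)·f_1 from -xy + x → 0
  remainder 0.

S(f_2,g_3): leading monomials are coprime, so the S-polynomial reduces to 0 (Buchberger's first criterion).
Every S-polynomial of the final basis reduces to 0, so we have a Gröbner basis.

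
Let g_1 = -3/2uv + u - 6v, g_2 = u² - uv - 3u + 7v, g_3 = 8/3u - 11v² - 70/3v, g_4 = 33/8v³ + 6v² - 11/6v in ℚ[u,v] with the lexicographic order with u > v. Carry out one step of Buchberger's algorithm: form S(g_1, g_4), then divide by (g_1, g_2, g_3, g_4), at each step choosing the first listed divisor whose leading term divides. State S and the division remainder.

S(g_1, g_4) = -70/33uv² + 4/9uv + 4v³; remainder on division = 0.

lcm(LM(g_1), LM(g_4)) = uv³.
S = (lcm/LT(g_1))·g_1 − (lcm/LT(g_4))·g_4 = -70/33uv² + 4/9uv + 4v³.
Reduce S modulo (g_1, g_2, g_3, g_4) in that order:
  leading term uv²: subtract (140/99v)·g_1 from -70/33uv² + 4/9uv + 4v³ → -32/33uv + 4v³ + 280/33v²
  leading term uv: subtract (64/99)·g_1 from -32/33uv + 4v³ + 280/33v² → -64/99u + 4v³ + 280/33v² + 128/33v
  leading term u: subtract (-8/33)·g_3 from -64/99u + 4v³ + 280/33v² + 128/33v → 4v³ + 64/11v² - 16/9v
  leading term v³: subtract (32/33)·g_4 from 4v³ + 64/11v² - 16/9v → 0
The remainder is 0, so this S-polynomial contributes no new basis element.
An S-polynomial is built so that the two leading terms cancel; whether anything survives reduction is exactly the Gröbner-basis criterion.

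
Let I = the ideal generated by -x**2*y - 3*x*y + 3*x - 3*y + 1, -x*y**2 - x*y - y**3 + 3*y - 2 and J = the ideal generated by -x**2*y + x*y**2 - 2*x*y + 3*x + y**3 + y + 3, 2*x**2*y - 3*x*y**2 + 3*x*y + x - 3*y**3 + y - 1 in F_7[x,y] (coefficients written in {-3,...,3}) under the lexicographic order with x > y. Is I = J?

Yes, the ideals are equal.

Two ideals are equal iff their reduced Gröbner bases coincide (the reduced basis is unique for a fixed ordering).
Buchberger on the first generating set:
f_1 = -x**2*y - 3*x*y + 3*x - 3*y + 1, LT = x**2*y.
f_2 = -x*y**2 - x*y - y**3 + 3*y - 2, LT = x*y**2.

S(f_1,f_2): lcm = x**2*y**2. S = -x**2*y - x*y**3 + 3*x*y**2 - 2*x + 3*y**2 - y.
  reduce S modulo (f_1, f_2):
  remainder -x*y + 2*x + y**4 + 3*y**3 + 2*y - 2 ≠ 0; add g_3 = -x*y + 2*x + y**4 + 3*y**3 + 2*y - 2 to the basis.

S(f_1,g_3): lcm = x**2*y. S = 2*x**2 + x*y**4 + 3*x*y**3 - 2*x*y + 2*x + 3*y - 1.
  reduce S modulo (f_1, f_2, g_3):
  remainder 2*x**2 + 2*x - y**5 - 2*y**4 - 2*y**3 - 3*y**2 + 3 ≠ 0; add g_4 = 2*x**2 + 2*x - y**5 - 2*y**4 - 2*y**3 - 3*y**2 + 3 to the basis.

S(f_2,g_3): lcm = x*y**2. S = 3*x*y + y**5 + 3*y**4 + y**3 + 2*y**2 + 2*y + 2.
  reduce S modulo (f_1, f_2, g_3, g_4):
  remainder -x + y**5 - y**4 + 3*y**3 + 2*y**2 + y + 3 ≠ 0; add g_5 = -x + y**5 - y**4 + 3*y**3 + 2*y**2 + y + 3 to the basis.

S(f_1,g_4): lcm = x**2*y. S = 2*x*y - 3*x - 3*y**6 + y**5 + y**4 - 2*y**3 - 2*y - 1.
  reduce S modulo (f_1, f_2, g_3, g_4, g_5):
  remainder -3*y**6 + 2*y**5 + 2*y**4 + 2*y**2 + 3*y - 2 ≠ 0; add g_6 = -3*y**6 + 2*y**5 + 2*y**4 + 2*y**2 + 3*y - 2 to the basis.

The other S-polynomials (S(f_2,g_4), S(g_3,g_4), S(f_1,g_5), S(f_2,g_5), S(g_3,g_5), S(g_4,g_5), S(f_1,g_6), S(f_2,g_6), S(g_3,g_6), S(g_4,g_6), S(g_5,g_6)) all reduce to 0 modulo the current basis, so we have a Gröbner basis.
Inter-reduce: drop elements whose leading term is divisible by another's, tail-reduce, and make monic.
Reduced Gröbner basis: {x - y**5 + y**4 - 3*y**3 - 2*y**2 - y - 3, y**6 - 3*y**5 - 3*y**4 - 3*y**2 - y + 3}.

Buchberger on the second generating set:
h_1 = -x**2*y + x*y**2 - 2*x*y + 3*x + y**3 + y + 3, LT = x**2*y.
h_2 = 2*x**2*y - 3*x*y**2 + 3*x*y + x - 3*y**3 + y - 1, LT = x**2*y.

S(h_1,h_2): lcm = x**2*y. S = -3*x*y**2 - 3*x*y - 3*y**3 + 2*y + 1.
  reduce S modulo (h_1, h_2):
  remainder -3*x*y**2 - 3*x*y - 3*y**3 + 2*y + 1 ≠ 0; add k_3 = -3*x*y**2 - 3*x*y - 3*y**3 + 2*y + 1 to the basis.

S(h_1,k_3): lcm = x**2*y**2. S = -x**2*y - 2*x*y**3 + 2*x*y**2 - 2*x - y**4 - y**2 - 3*y.
  reduce S modulo (h_1, h_2, k_3):
  remainder -x*y + 2*x + y**4 + 3*y**3 + 2*y - 2 ≠ 0; add k_4 = -x*y + 2*x + y**4 + 3*y**3 + 2*y - 2 to the basis.

S(h_1,k_4): lcm = x**2*y. S = 2*x**2 + x*y**4 + 3*x*y**3 - x*y**2 - 3*x*y + 2*x - y**3 - y - 3.
  reduce S modulo (h_1, h_2, k_3, k_4):
  remainder 2*x**2 + 2*x - y**5 - 2*y**4 - 2*y**3 - 3*y**2 + 3 ≠ 0; add k_5 = 2*x**2 + 2*x - y**5 - 2*y**4 - 2*y**3 - 3*y**2 + 3 to the basis.

S(k_3,k_4): lcm = x*y**2. S = 3*x*y + y**5 + 3*y**4 + y**3 + 2*y**2 + 2*y + 2.
  reduce S modulo (h_1, h_2, k_3, k_4, k_5):
  remainder -x + y**5 - y**4 + 3*y**3 + 2*y**2 + y + 3 ≠ 0; add k_6 = -x + y**5 - y**4 + 3*y**3 + 2*y**2 + y + 3 to the basis.

S(h_1,k_5): lcm = x**2*y. S = -x*y**2 + x*y - 3*x - 3*y**6 + y**5 + y**4 - 3*y**3 + y - 3.
  reduce S modulo (h_1, h_2, k_3, k_4, k_5, k_6):
  remainder -3*y**6 + 2*y**5 + 2*y**4 + 2*y**2 + 3*y - 2 ≠ 0; add k_7 = -3*y**6 + 2*y**5 + 2*y**4 + 2*y**2 + 3*y - 2 to the basis.

The other S-polynomials (S(h_2,k_3), S(h_2,k_4), S(h_2,k_5), S(k_3,k_5), S(k_4,k_5), S(h_1,k_6), S(h_2,k_6), S(k_3,k_6), S(k_4,k_6), S(k_5,k_6), S(h_1,k_7), S(h_2,k_7), S(k_3,k_7), S(k_4,k_7), S(k_5,k_7), S(k_6,k_7)) all reduce to 0 modulo the current basis, so we have a Gröbner basis.
Inter-reduce: drop elements whose leading term is divisible by another's, tail-reduce, and make monic.
Reduced Gröbner basis: {x - y**5 + y**4 - 3*y**3 - 2*y**2 - y - 3, y**6 - 3*y**5 - 3*y**4 - 3*y**2 - y + 3}.

The two bases agree; hence the ideals are identical.
The choice of monomial ordering does not affect the verdict — as long as both bases are computed under the same ordering, their equality decides ideal equality.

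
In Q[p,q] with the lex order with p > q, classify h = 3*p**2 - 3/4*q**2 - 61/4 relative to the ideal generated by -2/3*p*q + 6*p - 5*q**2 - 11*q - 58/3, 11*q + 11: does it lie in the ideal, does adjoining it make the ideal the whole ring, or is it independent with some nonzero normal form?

First compute the reduced Gröbner basis of I by Buchberger's algorithm.
f_1 = -2/3*p*q + 6*p - 5*q**2 - 11*q - 58/3, LT = p*q.
f_2 = 11*q + 11, LT = q.

S(f_1,f_2): lcm = p*q. S = -10*p + 15/2*q**2 + 33/2*q + 29.
  leading term p: no divisor's leading term divides it; move -10*p to the remainder.
  leading term q**2: subtract (15/22*q)·f_2 from 15/2*q**2 + 33/2*q + 29 → 9*q + 29
  leading term q: subtract (9/11)·f_2 from 9*q + 29 → 20
  leading term 1: no divisor's leading term divides it; move 20 to the remainder.
  remainder -10*p + 20 ≠ 0; add k_3 = -10*p + 20 to the basis.

S(f_1,k_3): lcm = p*q. S = -9*p + 15/2*q**2 + 37/2*q + 29.
  leading term p: subtract (9/10)·k_3 from -9*p + 15/2*q**2 + 37/2*q + 29 → 15/2*q**2 + 37/2*q + 11
  leading term q**2: subtract (15/22*q)·f_2 from 15/2*q**2 + 37/2*q + 11 → 11*q + 11
  leading term q: subtract (1)·f_2 from 11*q + 11 → 0
  remainder 0.

S(f_2,k_3): leading monomials are coprime, so the S-polynomial reduces to 0 (Buchberger's first criterion).
Every S-polynomial of the final basis reduces to 0, so we have a Gröbner basis.
Inter-reduce: drop elements whose leading term is divisible by another's, tail-reduce, and make monic.
Reduced Gröbner basis: {p - 2, q + 1}.
Label its elements g_1 = p - 2, g_2 = q + 1.

Reduce h = 3*p**2 - 3/4*q**2 - 61/4 modulo G:
  leading term p**2: subtract (3*p)·g_1 from 3*p**2 - 3/4*q**2 - 61/4 → 6*p - 3/4*q**2 - 61/4
  leading term p: subtract (6)·g_1 from 6*p - 3/4*q**2 - 61/4 → -3/4*q**2 - 13/4
  leading term q**2: subtract (-3/4*q)·g_2 from -3/4*q**2 - 13/4 → 3/4*q - 13/4
  leading term q: subtract (3/4)·g_2 from 3/4*q - 13/4 → -4
  leading term 1: no divisor's leading term divides it; move -4 to the remainder.
  normal form = -4.
The normal form is nonzero, so h ∉ I. Since h minus its normal form lies in I, I + (h) = I + (r) where r = -4; decide whether this ideal is the whole ring.
Here r = -4 is a nonzero constant, hence a unit: 1 ∈ I + (h), the Gröbner basis of I + (h) is {1}, and the enlarged system has no common solution — adjoining h is inconsistent.

Adjoining 3*p**2 - 3/4*q**2 - 61/4 makes the ideal the whole ring: the system is inconsistent.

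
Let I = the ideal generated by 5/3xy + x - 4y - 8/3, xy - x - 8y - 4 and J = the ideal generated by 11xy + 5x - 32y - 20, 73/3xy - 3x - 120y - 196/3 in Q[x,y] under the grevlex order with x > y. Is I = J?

Two ideals are equal iff their reduced Gröbner bases coincide (the reduced basis is unique for a fixed ordering).
Buchberger on the first generating set:
f_1 = 5/3xy + x - 4y - 8/3, LT = xy.
f_2 = xy - x - 8y - 4, LT = xy.

S(f_1,f_2): lcm = xy. S = 8/5x + 28/5y + 12/5.
  leading term x: no divisor's leading term divides it; move 8/5x to the remainder.
  leading term y: no divisor's leading term divides it; move 28/5y to the remainder.
  leading term 1: no divisor's leading term divides it; move 12/5 to the remainder.
  remainder 8/5x + 28/5y + 12/5 ≠ 0; add g_3 = 8/5x + 28/5y + 12/5 to the basis.

S(f_1,g_3): lcm = xy. S = -7/2y^2 + 3/5x - 39/10y - 8/5.
  leading term y^2: no divisor's leading term divides it; move -7/2y^2 to the remainder.
  leading term x: subtract (3/8)·g_3 from 3/5x - 39/10y - 8/5 → -6y - 5/2
  leading term y: no divisor's leading term divides it; move -6y to the remainder.
  leading term 1: no divisor's leading term divides it; move -5/2 to the remainder.
  remainder -7/2y^2 - 6y - 5/2 ≠ 0; add g_4 = -7/2y^2 - 6y - 5/2 to the basis.

The other S-polynomials (S(f_2,g_3), S(f_1,g_4), S(f_2,g_4), S(g_3,g_4)) all reduce to 0 modulo the current basis, so we have a Gröbner basis.
Inter-reduce: drop elements whose leading term is divisible by another's, tail-reduce, and make monic.
Reduced Gröbner basis: {y^2 + 12/7y + 5/7, x + 7/2y + 3/2}.

Buchberger on the second generating set:
h_1 = 11xy + 5x - 32y - 20, LT = xy.
h_2 = 73/3xy - 3x - 120y - 196/3, LT = xy.

S(h_1,h_2): lcm = xy. S = 464/803x + 1624/803y + 696/803.
  leading term x: no divisor's leading term divides it; move 464/803x to the remainder.
  leading term y: no divisor's leading term divides it; move 1624/803y to the remainder.
  leading term 1: no divisor's leading term divides it; move 696/803 to the remainder.
  remainder 464/803x + 1624/803y + 696/803 ≠ 0; add k_3 = 464/803x + 1624/803y + 696/803 to the basis.

S(h_1,k_3): lcm = xy. S = -7/2y^2 + 5/11x - 97/22y - 20/11.
  leading term y^2: no divisor's leading term divides it; move -7/2y^2 to the remainder.
  leading term x: subtract (365/464)·k_3 from 5/11x - 97/22y - 20/11 → -6y - 5/2
  leading term y: no divisor's leading term divides it; move -6y to the remainder.
  leading term 1: no divisor's leading term divides it; move -5/2 to the remainder.
  remainder -7/2y^2 - 6y - 5/2 ≠ 0; add k_4 = -7/2y^2 - 6y - 5/2 to the basis.

The other S-polynomials (S(h_2,k_3), S(h_1,k_4), S(h_2,k_4), S(k_3,k_4)) all reduce to 0 modulo the current basis, so we have a Gröbner basis.
Inter-reduce: drop elements whose leading term is divisible by another's, tail-reduce, and make monic.
Reduced Gröbner basis: {y^2 + 12/7y + 5/7, x + 7/2y + 3/2}.

The two bases agree; hence the ideals are identical.

Yes, the ideals are equal.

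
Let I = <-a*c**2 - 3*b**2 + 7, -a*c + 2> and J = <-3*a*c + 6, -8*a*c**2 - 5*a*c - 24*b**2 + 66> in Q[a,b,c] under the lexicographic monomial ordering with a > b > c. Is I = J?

For a fixed monomial order, each ideal has a unique reduced Gröbner basis; comparing bases decides equality.
Buchberger on the first generating set:
f_1 = -a*c**2 - 3*b**2 + 7, LT = a*c**2.
f_2 = -a*c + 2, LT = a*c.

S(f_1,f_2): lcm = a*c**2. S = 3*b**2 + 2*c - 7.
  reduce S modulo (f_1, f_2):
  remainder 3*b**2 + 2*c - 7 ≠ 0; add g_3 = 3*b**2 + 2*c - 7 to the basis.

The other S-polynomials (S(f_1,g_3), S(f_2,g_3)) all reduce to 0 modulo the current basis, so we have a Gröbner basis.
Inter-reduce: drop elements whose leading term is divisible by another's, tail-reduce, and make monic.
Reduced Gröbner basis: {a*c - 2, b**2 + 2/3*c - 7/3}.

Buchberger on the second generating set:
h_1 = -3*a*c + 6, LT = a*c.
h_2 = -8*a*c**2 - 5*a*c - 24*b**2 + 66, LT = a*c**2.

S(h_1,h_2): lcm = a*c**2. S = -5/8*a*c - 3*b**2 - 2*c + 33/4.
  reduce S modulo (h_1, h_2):
  remainder -3*b**2 - 2*c + 7 ≠ 0; add k_3 = -3*b**2 - 2*c + 7 to the basis.

The other S-polynomials (S(h_1,k_3), S(h_2,k_3)) all reduce to 0 modulo the current basis, so we have a Gröbner basis.
Inter-reduce: drop elements whose leading term is divisible by another's, tail-reduce, and make monic.
Reduced Gröbner basis: {a*c - 2, b**2 + 2/3*c - 7/3}.

The two bases agree; hence the ideals are identical.

Yes, the ideals are equal.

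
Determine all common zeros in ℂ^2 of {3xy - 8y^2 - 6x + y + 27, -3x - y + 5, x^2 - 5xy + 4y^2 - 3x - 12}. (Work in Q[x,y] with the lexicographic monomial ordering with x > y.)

Compute a lex Gröbner basis by Buchberger's algorithm.
f_1 = 3xy - 6x - 8y^2 + y + 27, LT = xy.
f_2 = -3x - y + 5, LT = x.
f_3 = x^2 - 5xy - 3x + 4y^2 - 12, LT = x^2.

S(f_1,f_2): lcm = xy. S = -2x - 3y^2 + 2y + 9.
  reduce S modulo (f_1, f_2, f_3):
  remainder -3y^2 + 8/3y + 17/3 ≠ 0; add h_4 = -3y^2 + 8/3y + 17/3 to the basis.

S(f_1,f_3): lcm = x^2y. S = -2x^2 + 7/3xy^2 + 10/3xy + 9x - 4y^3 + 12y.
  reduce S modulo (f_1, f_2, f_3, h_4):
  remainder 4556/729y + 4556/729 ≠ 0; add h_5 = 4556/729y + 4556/729 to the basis.

The other S-polynomials (S(f_2,f_3), S(f_1,h_4), S(f_2,h_4), S(f_3,h_4), S(f_1,h_5), S(f_2,h_5), S(f_3,h_5), S(h_4,h_5)) all reduce to 0 modulo the current basis, so we have a Gröbner basis.
Inter-reduce: drop elements whose leading term is divisible by another's, tail-reduce, and make monic.
Reduced Gröbner basis: {x - 2, y + 1}.

A lex Gröbner basis eliminates variables successively. Here y + 1 depends only on y, with roots {-1}; lifting each root through the earlier basis elements recovers the full solutions.
  y = -1: the earlier basis element becomes x - 2 = 0, giving x = 2 — point (2, -1).
This is the nonlinear analogue of row-reducing a linear system.

{(2, -1)}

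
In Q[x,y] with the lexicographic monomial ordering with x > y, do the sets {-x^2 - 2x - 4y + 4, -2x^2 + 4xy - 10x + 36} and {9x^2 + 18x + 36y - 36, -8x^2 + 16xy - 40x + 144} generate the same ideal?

Yes, the ideals are equal.

Equality of ideals is decidable: compute both reduced Gröbner bases (unique for the ordering) and check whether they agree.
Buchberger on the first generating set:
f_1 = -x^2 - 2x - 4y + 4, LT = x^2.
f_2 = -2x^2 + 4xy - 10x + 36, LT = x^2.

S(f_1,f_2): lcm = x^2. S = 2xy - 3x + 4y + 14.
  reduce S modulo (f_1, f_2):
  remainder 2xy - 3x + 4y + 14 ≠ 0; add g_3 = 2xy - 3x + 4y + 14 to the basis.

S(f_1,g_3): lcm = x^2y. S = 3/2x^2 - 7x + 4y^2 - 4y.
  reduce S modulo (f_1, f_2, g_3):
  remainder -10x + 4y^2 - 10y + 6 ≠ 0; add g_4 = -10x + 4y^2 - 10y + 6 to the basis.

S(g_3,g_4): lcm = xy. S = -3/2x + 2/5y^3 - y^2 + 13/5y + 7.
  reduce S modulo (f_1, f_2, g_3, g_4):
  remainder 2/5y^3 - 8/5y^2 + 41/10y + 61/10 ≠ 0; add g_5 = 2/5y^3 - 8/5y^2 + 41/10y + 61/10 to the basis.

The other S-polynomials (S(f_2,g_3), S(f_1,g_4), S(f_2,g_4), S(f_1,g_5), S(f_2,g_5), S(g_3,g_5), S(g_4,g_5)) all reduce to 0 modulo the current basis, so we have a Gröbner basis.
Inter-reduce: drop elements whose leading term is divisible by another's, tail-reduce, and make monic.
Reduced Gröbner basis: {x - 2/5y^2 + y - 3/5, y^3 - 4y^2 + 41/4y + 61/4}.

Buchberger on the second generating set:
h_1 = 9x^2 + 18x + 36y - 36, LT = x^2.
h_2 = -8x^2 + 16xy - 40x + 144, LT = x^2.

S(h_1,h_2): lcm = x^2. S = 2xy - 3x + 4y + 14.
  reduce S modulo (h_1, h_2):
  remainder 2xy - 3x + 4y + 14 ≠ 0; add k_3 = 2xy - 3x + 4y + 14 to the basis.

S(h_1,k_3): lcm = x^2y. S = 3/2x^2 - 7x + 4y^2 - 4y.
  reduce S modulo (h_1, h_2, k_3):
  remainder -10x + 4y^2 - 10y + 6 ≠ 0; add k_4 = -10x + 4y^2 - 10y + 6 to the basis.

S(k_3,k_4): lcm = xy. S = -3/2x + 2/5y^3 - y^2 + 13/5y + 7.
  reduce S modulo (h_1, h_2, k_3, k_4):
  remainder 2/5y^3 - 8/5y^2 + 41/10y + 61/10 ≠ 0; add k_5 = 2/5y^3 - 8/5y^2 + 41/10y + 61/10 to the basis.

The other S-polynomials (S(h_2,k_3), S(h_1,k_4), S(h_2,k_4), S(h_1,k_5), S(h_2,k_5), S(k_3,k_5), S(k_4,k_5)) all reduce to 0 modulo the current basis, so we have a Gröbner basis.
Inter-reduce: drop elements whose leading term is divisible by another's, tail-reduce, and make monic.
Reduced Gröbner basis: {x - 2/5y^2 + y - 3/5, y^3 - 4y^2 + 41/4y + 61/4}.

These coincide, so the ideals are equal.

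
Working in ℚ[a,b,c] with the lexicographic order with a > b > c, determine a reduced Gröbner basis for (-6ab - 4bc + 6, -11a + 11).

f_1 = -6ab - 4bc + 6, LT = ab.
f_2 = -11a + 11, LT = a.

S(f_1,f_2): lcm = ab. S = ⅔bc + b - 1.
  leading term bc: no divisor's leading term divides it; move ⅔bc to the remainder.
  leading term b: no divisor's leading term divides it; move b to the remainder.
  leading term 1: no divisor's leading term divides it; move -1 to the remainder.
  remainder ⅔bc + b - 1 ≠ 0; add g_3 = ⅔bc + b - 1 to the basis.

The other S-polynomials (S(f_1,g_3), S(f_2,g_3)) all reduce to 0 modulo the current basis, so we have a Gröbner basis.
Inter-reduce: drop elements whose leading term is divisible by another's, tail-reduce, and make monic.

G = {a - 1, bc + 3/2b - 3/2}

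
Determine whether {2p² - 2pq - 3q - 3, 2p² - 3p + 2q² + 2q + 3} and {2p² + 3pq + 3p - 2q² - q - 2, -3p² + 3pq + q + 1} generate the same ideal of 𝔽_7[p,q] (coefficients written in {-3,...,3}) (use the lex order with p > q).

Yes, the ideals are equal.

For a fixed monomial order, each ideal has a unique reduced Gröbner basis; comparing bases decides equality.
Buchberger on the first generating set:
f_1 = 2p² - 2pq - 3q - 3, LT = p².
f_2 = 2p² - 3p + 2q² + 2q + 3, LT = p².

S(f_1,f_2): lcm = p². S = -pq - 2p - q² + q - 3.
  leading term pq: no divisor's leading term divides it; move -pq to the remainder.
  leading term p: no divisor's leading term divides it; move -2p to the remainder.
  leading term q²: no divisor's leading term divides it; move -q² to the remainder.
  leading term q: no divisor's leading term divides it; move q to the remainder.
  leading term 1: no divisor's leading term divides it; move -3 to the remainder.
  remainder -pq - 2p - q² + q - 3 ≠ 0; add g_3 = -pq - 2p - q² + q - 3 to the basis.

S(f_1,g_3): lcm = p²q. S = -2p² - 2pq² + pq - 3p + 2q² + 2q.
  leading term p²: subtract (-1)·f_1 from -2p² - 2pq² + pq - 3p + 2q² + 2q → -2pq² - pq - 3p + 2q² - q - 3
  leading term pq²: subtract (2q)·g_3 from -2pq² - pq - 3p + 2q² - q - 3 → 3pq - 3p + 2q³ - 2q - 3
  leading term pq: subtract (-3)·g_3 from 3pq - 3p + 2q³ - 2q - 3 → -2p + 2q³ - 3q² + q + 2
  leading term p: no divisor's leading term divides it; move -2p to the remainder.
  leading term q³: no divisor's leading term divides it; move 2q³ to the remainder.
  leading term q²: no divisor's leading term divides it; move -3q² to the remainder.
  leading term q: no divisor's leading term divides it; move q to the remainder.
  leading term 1: no divisor's leading term divides it; move 2 to the remainder.
  remainder -2p + 2q³ - 3q² + q + 2 ≠ 0; add g_4 = -2p + 2q³ - 3q² + q + 2 to the basis.

S(f_1,g_4): lcm = p². S = pq³ + 2pq² + 3pq + p + 2q + 2.
  leading term pq³: subtract (-q²)·g_3 from pq³ + 2pq² + 3pq + p + 2q + 2 → 3pq + p - q⁴ + q³ - 3q² + 2q + 2
  leading term pq: subtract (-3)·g_3 from 3pq + p - q⁴ + q³ - 3q² + 2q + 2 → 2p - q⁴ + q³ + q² - 2q
  leading term p: subtract (-1)·g_4 from 2p - q⁴ + q³ + q² - 2q → -q⁴ + 3q³ - 2q² - q + 2
  leading term q⁴: no divisor's leading term divides it; move -q⁴ to the remainder.
  leading term q³: no divisor's leading term divides it; move 3q³ to the remainder.
  leading term q²: no divisor's leading term divides it; move -2q² to the remainder.
  leading term q: no divisor's leading term divides it; move -q to the remainder.
  leading term 1: no divisor's leading term divides it; move 2 to the remainder.
  remainder -q⁴ + 3q³ - 2q² - q + 2 ≠ 0; add g_5 = -q⁴ + 3q³ - 2q² - q + 2 to the basis.

The other S-polynomials (S(f_2,g_3), S(f_2,g_4), S(g_3,g_4), S(f_1,g_5), S(f_2,g_5), S(g_3,g_5), S(g_4,g_5)) all reduce to 0 modulo the current basis, so we have a Gröbner basis.
Inter-reduce: drop elements whose leading term is divisible by another's, tail-reduce, and make monic.
Reduced Gröbner basis: {p - q³ - 2q² + 3q - 1, q⁴ - 3q³ + 2q² + q - 2}.

Buchberger on the second generating set:
h_1 = 2p² + 3pq + 3p - 2q² - q - 2, LT = p².
h_2 = -3p² + 3pq + q + 1, LT = p².

S(h_1,h_2): lcm = p². S = -pq - 2p - q² + q - 3.
  leading term pq: no divisor's leading term divides it; move -pq to the remainder.
  leading term p: no divisor's leading term divides it; move -2p to the remainder.
  leading term q²: no divisor's leading term divides it; move -q² to the remainder.
  leading term q: no divisor's leading term divides it; move q to the remainder.
  leading term 1: no divisor's leading term divides it; move -3 to the remainder.
  remainder -pq - 2p - q² + q - 3 ≠ 0; add k_3 = -pq - 2p - q² + q - 3 to the basis.

S(h_1,k_3): lcm = p²q. S = -2p² - 3pq² - pq - 3p - q³ + 3q² - q.
  leading term p²: subtract (-1)·h_1 from -2p² - 3pq² - pq - 3p - q³ + 3q² - q → -3pq² + 2pq - q³ + q² - 2q - 2
  leading term pq²: subtract (3q)·k_3 from -3pq² + 2pq - q³ + q² - 2q - 2 → pq + 2q³ - 2q² - 2
  leading term pq: subtract (-1)·k_3 from pq + 2q³ - 2q² - 2 → -2p + 2q³ - 3q² + q + 2
  leading term p: no divisor's leading term divides it; move -2p to the remainder.
  leading term q³: no divisor's leading term divides it; move 2q³ to the remainder.
  leading term q²: no divisor's leading term divides it; move -3q² to the remainder.
  leading term q: no divisor's leading term divides it; move q to the remainder.
  leading term 1: no divisor's leading term divides it; move 2 to the remainder.
  remainder -2p + 2q³ - 3q² + q + 2 ≠ 0; add k_4 = -2p + 2q³ - 3q² + q + 2 to the basis.

S(h_1,k_4): lcm = p². S = pq³ + 2pq² + 2pq - p - q² + 3q - 1.
  leading term pq³: subtract (-q²)·k_3 from pq³ + 2pq² + 2pq - p - q² + 3q - 1 → 2pq - p - q⁴ + q³ + 3q² + 3q - 1
  leading term pq: subtract (-2)·k_3 from 2pq - p - q⁴ + q³ + 3q² + 3q - 1 → 2p - q⁴ + q³ + q² - 2q
  leading term p: subtract (-1)·k_4 from 2p - q⁴ + q³ + q² - 2q → -q⁴ + 3q³ - 2q² - q + 2
  leading term q⁴: no divisor's leading term divides it; move -q⁴ to the remainder.
  leading term q³: no divisor's leading term divides it; move 3q³ to the remainder.
  leading term q²: no divisor's leading term divides it; move -2q² to the remainder.
  leading term q: no divisor's leading term divides it; move -q to the remainder.
  leading term 1: no divisor's leading term divides it; move 2 to the remainder.
  remainder -q⁴ + 3q³ - 2q² - q + 2 ≠ 0; add k_5 = -q⁴ + 3q³ - 2q² - q + 2 to the basis.

The other S-polynomials (S(h_2,k_3), S(h_2,k_4), S(k_3,k_4), S(h_1,k_5), S(h_2,k_5), S(k_3,k_5), S(k_4,k_5)) all reduce to 0 modulo the current basis, so we have a Gröbner basis.
Inter-reduce: drop elements whose leading term is divisible by another's, tail-reduce, and make monic.
Reduced Gröbner basis: {p - q³ - 2q² + 3q - 1, q⁴ - 3q³ + 2q² + q - 2}.

These coincide, so the ideals are equal.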